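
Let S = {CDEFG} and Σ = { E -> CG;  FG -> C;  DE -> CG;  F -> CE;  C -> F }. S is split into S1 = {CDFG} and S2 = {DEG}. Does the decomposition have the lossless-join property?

No

Common attributes: S1 ∩ S2 = {DG}.
No dependency enlarges {DG}, so (DG)⁺ = {DG}.
The closure contains neither all of S1 = {CDFG} nor all of S2 = {DEG}, so the common attributes are not a superkey of either fragment. The join is lossy.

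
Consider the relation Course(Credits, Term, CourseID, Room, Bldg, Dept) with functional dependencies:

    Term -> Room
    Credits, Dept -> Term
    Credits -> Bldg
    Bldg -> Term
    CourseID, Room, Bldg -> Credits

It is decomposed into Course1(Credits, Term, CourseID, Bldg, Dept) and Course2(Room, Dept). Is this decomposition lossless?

No

Common attributes: Course1 ∩ Course2 = {Dept}.
No dependency enlarges {Dept}, so (Dept)⁺ = {Dept}.
The closure contains neither all of Course1 = {Credits, Term, CourseID, Bldg, Dept} nor all of Course2 = {Room, Dept}, so the common attributes are not a superkey of either fragment. The join is lossy.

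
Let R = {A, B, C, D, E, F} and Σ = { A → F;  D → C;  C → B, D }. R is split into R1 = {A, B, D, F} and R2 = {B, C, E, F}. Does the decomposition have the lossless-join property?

Common attributes: R1 ∩ R2 = {B, F}.
No dependency enlarges {B, F}, so (B, F)⁺ = {B, F}.
The closure contains neither all of R1 = {A, B, D, F} nor all of R2 = {B, C, E, F}, so the common attributes are not a superkey of either fragment. The join is lossy.

No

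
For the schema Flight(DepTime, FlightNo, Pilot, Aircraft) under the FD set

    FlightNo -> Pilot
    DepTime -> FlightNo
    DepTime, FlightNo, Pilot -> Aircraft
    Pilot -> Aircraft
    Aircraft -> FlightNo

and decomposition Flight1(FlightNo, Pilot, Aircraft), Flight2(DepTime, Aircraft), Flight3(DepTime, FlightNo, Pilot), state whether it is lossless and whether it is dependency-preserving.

lossless and dependency-preserving

Lossless test (chase): Rows 2 and 3 agree on DepTime; apply DepTime→FlightNo and equate their FlightNo entries. Rows 1 and 3 agree on Pilot; apply Pilot→Aircraft and equate their Aircraft entries. Rows 1 and 2 agree on FlightNo; apply FlightNo→Pilot and equate their Pilot entries. Row 2 is now all distinguished symbols — the join is lossless.
Dependency preservation: DepTime, FlightNo, Pilot → Aircraft is not contained in any single fragment, but the restricted closure of its left-hand side across the fragments still reaches the right-hand side; the remaining FDs each lie inside some fragment. All dependencies are preserved.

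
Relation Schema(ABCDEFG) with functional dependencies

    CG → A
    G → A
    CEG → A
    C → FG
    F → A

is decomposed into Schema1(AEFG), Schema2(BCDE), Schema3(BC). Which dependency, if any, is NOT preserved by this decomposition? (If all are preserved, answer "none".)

C → FG

Check C → FG: no single fragment contains all of {CFG}, and the restricted closure of {C} across the fragments never reaches {FG}.
CG → A is preserved.
G → A is preserved.
CEG → A is preserved.
F → A is preserved.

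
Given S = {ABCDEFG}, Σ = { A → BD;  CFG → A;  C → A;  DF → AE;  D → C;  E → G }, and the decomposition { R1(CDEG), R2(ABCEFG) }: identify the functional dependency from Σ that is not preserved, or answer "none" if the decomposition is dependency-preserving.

none

A → BD: restricted closure across fragments reaches BD.
CFG → A lies within R2.
C → A lies within R2.
DF → AE: restricted closure across fragments reaches AE.
D → C lies within R1.
E → G lies within R1.
Every dependency is enforceable on the fragments, so the decomposition is dependency-preserving.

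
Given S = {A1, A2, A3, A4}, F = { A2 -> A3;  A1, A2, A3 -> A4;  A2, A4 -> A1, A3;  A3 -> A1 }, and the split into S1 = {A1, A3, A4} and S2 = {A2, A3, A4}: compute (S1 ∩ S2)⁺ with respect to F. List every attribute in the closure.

A1, A3, A4

S1 ∩ S2 = {A3, A4}.
A3 → A1 applies, adding A1
Closure: {A1, A3, A4}.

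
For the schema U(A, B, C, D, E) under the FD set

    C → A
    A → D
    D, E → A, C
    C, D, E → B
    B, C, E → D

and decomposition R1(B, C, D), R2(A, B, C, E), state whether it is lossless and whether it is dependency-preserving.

lossless but not dependency-preserving

Lossless test: (B, C)⁺ = {A, B, C, D}, which contains all of one fragment — lossless.
Dependency preservation: the restricted closure of {A} across the fragments never reaches {D}, so A → D cannot be enforced without a join — not preserved.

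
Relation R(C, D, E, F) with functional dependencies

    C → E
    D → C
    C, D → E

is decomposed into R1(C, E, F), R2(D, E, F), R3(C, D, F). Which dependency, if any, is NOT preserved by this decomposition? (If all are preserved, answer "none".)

none

C → E lies within R1.
D → C lies within R3.
C, D → E: restricted closure across fragments reaches E.
Every dependency is enforceable on the fragments, so the decomposition is dependency-preserving.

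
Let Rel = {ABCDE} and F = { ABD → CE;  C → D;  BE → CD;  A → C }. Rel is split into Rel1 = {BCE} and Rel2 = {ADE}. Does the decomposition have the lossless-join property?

No

Common attributes: Rel1 ∩ Rel2 = {E}.
No dependency enlarges {E}, so (E)⁺ = {E}.
The closure contains neither all of Rel1 = {BCE} nor all of Rel2 = {ADE}, so the common attributes are not a superkey of either fragment. The join is lossy.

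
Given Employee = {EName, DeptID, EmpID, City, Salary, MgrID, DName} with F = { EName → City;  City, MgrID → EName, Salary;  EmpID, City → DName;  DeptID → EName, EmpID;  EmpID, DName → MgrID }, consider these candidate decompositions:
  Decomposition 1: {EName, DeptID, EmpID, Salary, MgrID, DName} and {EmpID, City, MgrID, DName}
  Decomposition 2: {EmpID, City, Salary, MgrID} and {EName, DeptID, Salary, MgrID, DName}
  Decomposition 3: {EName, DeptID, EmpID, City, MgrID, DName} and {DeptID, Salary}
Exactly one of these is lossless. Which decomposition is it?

Decomposition 1: common = {EmpID, MgrID, DName}, closure = {EmpID, MgrID, DName} → lossy.
Decomposition 2: common = {Salary, MgrID}, closure = {Salary, MgrID} → lossy.
Decomposition 3: common = {DeptID}, closure = {EName, DeptID, EmpID, City, Salary, MgrID, DName} → lossless.

Decomposition 3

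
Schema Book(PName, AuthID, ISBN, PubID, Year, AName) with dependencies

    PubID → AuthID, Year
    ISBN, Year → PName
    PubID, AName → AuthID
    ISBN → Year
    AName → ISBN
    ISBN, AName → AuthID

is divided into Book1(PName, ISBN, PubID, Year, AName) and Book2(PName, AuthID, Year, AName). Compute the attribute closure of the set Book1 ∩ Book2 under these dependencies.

PName, AuthID, ISBN, Year, AName

Book1 ∩ Book2 = {PName, Year, AName}.
AName → ISBN applies, adding ISBN
ISBN, AName → AuthID applies, adding AuthID
Closure: {PName, AuthID, ISBN, Year, AName}.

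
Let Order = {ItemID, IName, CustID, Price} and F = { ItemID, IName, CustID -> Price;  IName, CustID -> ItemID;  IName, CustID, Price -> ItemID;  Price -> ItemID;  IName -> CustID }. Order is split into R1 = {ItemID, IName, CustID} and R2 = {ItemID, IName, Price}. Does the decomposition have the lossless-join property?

Common attributes: R1 ∩ R2 = {ItemID, IName}.
Closure of {ItemID, IName}: IName → CustID applies, adding CustID; ItemID, IName, CustID → Price applies, adding Price. So (ItemID, IName)⁺ = {ItemID, IName, CustID, Price}.
This closure contains every attribute of R1, so R1 ∩ R2 → R1. The join is lossless.

Yes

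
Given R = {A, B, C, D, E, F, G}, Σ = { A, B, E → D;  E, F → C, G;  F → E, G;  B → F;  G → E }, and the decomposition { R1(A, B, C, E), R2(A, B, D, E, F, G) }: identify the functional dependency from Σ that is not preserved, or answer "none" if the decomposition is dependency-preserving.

Check E, F → C, G: no single fragment contains all of {C, E, F, G}, and the restricted closure of {E, F} across the fragments never reaches {C, G}.
A, B, E → D is preserved.
F → E, G is preserved.
B → F is preserved.
G → E is preserved.

E, F → C, G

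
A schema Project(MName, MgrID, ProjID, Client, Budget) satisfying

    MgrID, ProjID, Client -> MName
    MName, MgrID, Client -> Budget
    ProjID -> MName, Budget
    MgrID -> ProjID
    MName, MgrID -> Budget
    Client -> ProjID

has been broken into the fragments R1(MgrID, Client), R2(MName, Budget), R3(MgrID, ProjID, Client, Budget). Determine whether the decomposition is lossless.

No

Chase test. Columns are MName, MgrID, ProjID, Client, Budget; row i has aⱼ where attribute j ∈ Ri, else bᵢⱼ.
Initial tableau (one row per fragment):
  row 1: b11 a2 b13 a4 b15
  row 2: a1 b22 b23 b24 a5
  row 3: b31 a2 a3 a4 a5
Rows 1 and 3 agree on MgrID; apply MgrID→ProjID and equate their ProjID entries.
Rows 1 and 3 agree on MgrID, ProjID, Client; apply MgrID, ProjID, Client→MName and equate their MName entries.
Rows 1 and 3 agree on MName, MgrID, Client; apply MName, MgrID, Client→Budget and equate their Budget entries.
No row becomes fully distinguished — the join is lossy.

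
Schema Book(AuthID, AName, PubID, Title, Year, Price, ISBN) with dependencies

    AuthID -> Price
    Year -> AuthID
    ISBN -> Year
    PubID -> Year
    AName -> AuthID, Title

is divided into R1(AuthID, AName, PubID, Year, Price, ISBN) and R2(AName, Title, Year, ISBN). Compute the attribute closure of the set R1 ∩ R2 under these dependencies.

R1 ∩ R2 = {AName, Year, ISBN}.
Year → AuthID applies, adding AuthID
AName → AuthID, Title applies, adding Title
AuthID → Price applies, adding Price
Closure: {AuthID, AName, Title, Year, Price, ISBN}.

AuthID, AName, Title, Year, Price, ISBN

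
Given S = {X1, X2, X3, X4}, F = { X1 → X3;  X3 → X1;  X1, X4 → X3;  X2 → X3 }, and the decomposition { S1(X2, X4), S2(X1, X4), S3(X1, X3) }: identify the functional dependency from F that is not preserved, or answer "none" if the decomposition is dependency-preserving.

X2 → X3

Check X2 → X3: no single fragment contains all of {X2, X3}, and the restricted closure of {X2} across the fragments never reaches {X3}.
X1 → X3 is preserved.
X3 → X1 is preserved.
X1, X4 → X3 is preserved.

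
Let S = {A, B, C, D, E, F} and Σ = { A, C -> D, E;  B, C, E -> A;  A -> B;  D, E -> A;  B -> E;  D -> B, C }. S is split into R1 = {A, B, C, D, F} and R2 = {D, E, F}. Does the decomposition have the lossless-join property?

Common attributes: R1 ∩ R2 = {D, F}.
Closure of {D, F}: D → B, C applies, adding B, C; B → E applies, adding E; B, C, E → A applies, adding A. So (D, F)⁺ = {A, B, C, D, E, F}.
This closure contains every attribute of R1, so R1 ∩ R2 → R1. The join is lossless.

Yes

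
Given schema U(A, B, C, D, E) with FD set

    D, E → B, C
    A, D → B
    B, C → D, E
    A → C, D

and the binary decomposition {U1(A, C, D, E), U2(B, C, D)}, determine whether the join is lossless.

No

Common attributes: U1 ∩ U2 = {C, D}.
No dependency enlarges {C, D}, so (C, D)⁺ = {C, D}.
The closure contains neither all of U1 = {A, C, D, E} nor all of U2 = {B, C, D}, so the common attributes are not a superkey of either fragment. The join is lossy.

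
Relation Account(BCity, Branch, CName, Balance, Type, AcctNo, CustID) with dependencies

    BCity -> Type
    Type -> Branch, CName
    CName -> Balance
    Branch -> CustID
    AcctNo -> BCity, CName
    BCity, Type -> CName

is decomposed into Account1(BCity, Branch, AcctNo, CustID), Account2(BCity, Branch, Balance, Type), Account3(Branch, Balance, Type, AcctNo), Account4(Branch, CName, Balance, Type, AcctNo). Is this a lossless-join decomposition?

Yes

Chase test. Columns are BCity, Branch, CName, Balance, Type, AcctNo, CustID; row i has aⱼ where attribute j ∈ Accounti, else bᵢⱼ.
Initial tableau (one row per fragment):
  row 1: a1 a2 b13 b14 b15 a6 a7
  row 2: a1 a2 b23 a4 a5 b26 b27
  row 3: b31 a2 b33 a4 a5 a6 b37
  row 4: b41 a2 a3 a4 a5 a6 b47
Rows 1 and 2 agree on BCity; apply BCity→Type and equate their Type entries.
Rows 1 and 2 agree on Type; apply Type→Branch, CName and equate their Branch, CName entries.
Rows 1 and 3 agree on Type; apply Type→Branch, CName and equate their Branch, CName entries.
Rows 1 and 4 agree on Type; apply Type→Branch, CName and equate their Branch, CName entries.
Rows 1 and 2 agree on CName; apply CName→Balance and equate their Balance entries.
Rows 1 and 2 agree on Branch; apply Branch→CustID and equate their CustID entries.
Rows 1 and 3 agree on Branch; apply Branch→CustID and equate their CustID entries.
Rows 1 and 4 agree on Branch; apply Branch→CustID and equate their CustID entries.
Rows 1 and 3 agree on AcctNo; apply AcctNo→BCity, CName and equate their BCity, CName entries.
Rows 1 and 4 agree on AcctNo; apply AcctNo→BCity, CName and equate their BCity, CName entries.
Row 1 is now all distinguished symbols — the join is lossless.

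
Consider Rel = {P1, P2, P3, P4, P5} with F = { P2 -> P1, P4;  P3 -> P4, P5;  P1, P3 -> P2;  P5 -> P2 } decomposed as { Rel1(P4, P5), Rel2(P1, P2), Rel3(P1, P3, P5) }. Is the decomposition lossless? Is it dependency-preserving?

Lossless test (chase): Rows 1 and 3 agree on P5; apply P5→P2 and equate their P2 entries. Rows 1 and 3 agree on P2; apply P2→P1, P4 and equate their P1, P4 entries. No row becomes fully distinguished — the join is lossy.
Dependency preservation: the restricted closure of {P2} across the fragments never reaches {P1, P4}, so P2 → P1, P4 cannot be enforced without a join — not preserved.

lossy and not dependency-preserving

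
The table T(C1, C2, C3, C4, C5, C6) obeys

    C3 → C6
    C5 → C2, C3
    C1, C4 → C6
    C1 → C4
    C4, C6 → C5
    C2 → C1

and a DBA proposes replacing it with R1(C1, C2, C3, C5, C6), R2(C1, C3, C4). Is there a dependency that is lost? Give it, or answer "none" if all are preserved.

Check C4, C6 → C5: no single fragment contains all of {C4, C5, C6}, and the restricted closure of {C4, C6} across the fragments never reaches {C5}.
C3 → C6 is preserved.
C5 → C2, C3 is preserved.
C1, C4 → C6 is preserved.
C1 → C4 is preserved.
C2 → C1 is preserved.

C4, C6 → C5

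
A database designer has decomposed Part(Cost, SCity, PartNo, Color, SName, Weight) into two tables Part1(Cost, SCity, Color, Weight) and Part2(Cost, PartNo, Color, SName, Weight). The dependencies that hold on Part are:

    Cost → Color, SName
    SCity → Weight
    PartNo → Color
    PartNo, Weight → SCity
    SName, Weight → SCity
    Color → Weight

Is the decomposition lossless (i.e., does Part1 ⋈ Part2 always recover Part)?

Common attributes: Part1 ∩ Part2 = {Cost, Color, Weight}.
Closure of {Cost, Color, Weight}: Cost → Color, SName applies, adding SName; SName, Weight → SCity applies, adding SCity. So (Cost, Color, Weight)⁺ = {Cost, SCity, Color, SName, Weight}.
This closure contains every attribute of Part1, so Part1 ∩ Part2 → Part1. The join is lossless.

Yes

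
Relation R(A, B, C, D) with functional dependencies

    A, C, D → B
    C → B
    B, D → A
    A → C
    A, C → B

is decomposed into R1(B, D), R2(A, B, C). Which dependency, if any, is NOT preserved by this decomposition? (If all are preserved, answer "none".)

Check B, D → A: no single fragment contains all of {A, B, D}, and the restricted closure of {B, D} across the fragments never reaches {A}.
A, C, D → B is preserved.
C → B is preserved.
A → C is preserved.
A, C → B is preserved.

B, D → A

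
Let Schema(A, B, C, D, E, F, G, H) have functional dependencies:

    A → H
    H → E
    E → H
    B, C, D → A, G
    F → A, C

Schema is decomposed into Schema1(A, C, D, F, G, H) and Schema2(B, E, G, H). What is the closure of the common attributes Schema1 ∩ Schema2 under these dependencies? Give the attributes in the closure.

Schema1 ∩ Schema2 = {G, H}.
H → E applies, adding E
Closure: {E, G, H}.

E, G, H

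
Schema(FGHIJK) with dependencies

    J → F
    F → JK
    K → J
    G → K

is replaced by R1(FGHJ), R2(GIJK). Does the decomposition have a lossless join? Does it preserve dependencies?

Lossless test: (GJ)⁺ = {FGJK}, which is a superkey of neither fragment — lossy.
Dependency preservation: F → JK is not contained in any single fragment, but the restricted closure of its left-hand side across the fragments still reaches the right-hand side; the remaining FDs each lie inside some fragment. All dependencies are preserved.

lossy but dependency-preserving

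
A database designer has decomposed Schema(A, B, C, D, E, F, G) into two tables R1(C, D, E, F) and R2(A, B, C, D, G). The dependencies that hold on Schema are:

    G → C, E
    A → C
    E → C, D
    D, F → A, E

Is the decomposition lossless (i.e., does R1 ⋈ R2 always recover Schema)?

Common attributes: R1 ∩ R2 = {C, D}.
No dependency enlarges {C, D}, so (C, D)⁺ = {C, D}.
The closure contains neither all of R1 = {C, D, E, F} nor all of R2 = {A, B, C, D, G}, so the common attributes are not a superkey of either fragment. The join is lossy.

No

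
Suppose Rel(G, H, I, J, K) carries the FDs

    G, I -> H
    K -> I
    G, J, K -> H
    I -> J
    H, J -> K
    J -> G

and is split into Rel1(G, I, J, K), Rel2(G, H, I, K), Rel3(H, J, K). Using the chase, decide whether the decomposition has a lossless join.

Chase test. Columns are G, H, I, J, K; row i has aⱼ where attribute j ∈ Reli, else bᵢⱼ.
Initial tableau (one row per fragment):
  row 1: a1 b12 a3 a4 a5
  row 2: a1 a2 a3 b24 a5
  row 3: b31 a2 b33 a4 a5
Rows 1 and 2 agree on G, I; apply G, I→H and equate their H entries.
Rows 1 and 3 agree on K; apply K→I and equate their I entries.
Rows 1 and 2 agree on I; apply I→J and equate their J entries.
Rows 1 and 3 agree on J; apply J→G and equate their G entries.
Row 1 is now all distinguished symbols — the join is lossless.

Yes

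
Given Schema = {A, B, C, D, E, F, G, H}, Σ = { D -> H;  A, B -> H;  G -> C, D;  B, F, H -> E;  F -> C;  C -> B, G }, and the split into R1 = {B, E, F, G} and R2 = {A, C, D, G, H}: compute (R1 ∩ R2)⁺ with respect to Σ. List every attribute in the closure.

R1 ∩ R2 = {G}.
G → C, D applies, adding C, D
C → B, G applies, adding B
D → H applies, adding H
Closure: {B, C, D, G, H}.

B, C, D, G, H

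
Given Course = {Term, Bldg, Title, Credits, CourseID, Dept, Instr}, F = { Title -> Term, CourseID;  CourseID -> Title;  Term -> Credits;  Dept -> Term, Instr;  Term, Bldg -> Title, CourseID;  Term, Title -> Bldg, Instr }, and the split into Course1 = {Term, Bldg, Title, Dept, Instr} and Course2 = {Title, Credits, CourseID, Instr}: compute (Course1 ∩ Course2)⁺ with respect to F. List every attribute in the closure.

Course1 ∩ Course2 = {Title, Instr}.
Title → Term, CourseID applies, adding Term, CourseID
Term → Credits applies, adding Credits
Term, Title → Bldg, Instr applies, adding Bldg
Closure: {Term, Bldg, Title, Credits, CourseID, Instr}.

Term, Bldg, Title, Credits, CourseID, Instr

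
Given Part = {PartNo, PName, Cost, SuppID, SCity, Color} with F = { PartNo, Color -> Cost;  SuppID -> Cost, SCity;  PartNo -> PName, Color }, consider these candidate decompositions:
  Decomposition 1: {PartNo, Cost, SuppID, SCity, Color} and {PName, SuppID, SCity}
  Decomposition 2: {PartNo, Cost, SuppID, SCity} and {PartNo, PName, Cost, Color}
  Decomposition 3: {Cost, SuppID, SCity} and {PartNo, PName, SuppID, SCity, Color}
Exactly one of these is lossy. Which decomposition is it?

Decomposition 1

Decomposition 1: common = {SuppID, SCity}, closure = {Cost, SuppID, SCity} → lossy.
Decomposition 2: common = {PartNo, Cost}, closure = {PartNo, PName, Cost, Color} → lossless.
Decomposition 3: common = {SuppID, SCity}, closure = {Cost, SuppID, SCity} → lossless.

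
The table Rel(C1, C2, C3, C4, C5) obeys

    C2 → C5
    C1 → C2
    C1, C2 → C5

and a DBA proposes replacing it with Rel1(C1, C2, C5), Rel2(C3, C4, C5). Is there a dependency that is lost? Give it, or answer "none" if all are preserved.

C2 → C5 lies within Rel1.
C1 → C2 lies within Rel1.
C1, C2 → C5 lies within Rel1.
Every dependency is enforceable on the fragments, so the decomposition is dependency-preserving.

none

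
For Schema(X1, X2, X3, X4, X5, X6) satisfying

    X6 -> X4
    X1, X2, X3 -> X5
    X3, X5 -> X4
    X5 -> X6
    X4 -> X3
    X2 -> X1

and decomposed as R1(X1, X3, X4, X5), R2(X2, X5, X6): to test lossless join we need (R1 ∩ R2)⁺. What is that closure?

X3, X4, X5, X6

R1 ∩ R2 = {X5}.
X5 → X6 applies, adding X6
X6 → X4 applies, adding X4
X4 → X3 applies, adding X3
Closure: {X3, X4, X5, X6}.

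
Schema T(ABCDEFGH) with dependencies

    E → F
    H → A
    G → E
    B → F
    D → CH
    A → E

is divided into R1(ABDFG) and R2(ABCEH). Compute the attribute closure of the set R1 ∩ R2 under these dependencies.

R1 ∩ R2 = {AB}.
B → F applies, adding F
A → E applies, adding E
Closure: {ABEF}.

ABEF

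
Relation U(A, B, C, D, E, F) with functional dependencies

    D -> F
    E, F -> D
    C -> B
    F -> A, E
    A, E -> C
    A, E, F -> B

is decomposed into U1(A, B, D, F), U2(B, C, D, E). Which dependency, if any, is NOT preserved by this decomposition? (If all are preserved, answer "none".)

A, E -> C

Check A, E → C: no single fragment contains all of {A, C, E}, and the restricted closure of {A, E} across the fragments never reaches {C}.
D → F is preserved.
E, F → D is preserved.
C → B is preserved.
F → A, E is preserved.
A, E, F → B is preserved.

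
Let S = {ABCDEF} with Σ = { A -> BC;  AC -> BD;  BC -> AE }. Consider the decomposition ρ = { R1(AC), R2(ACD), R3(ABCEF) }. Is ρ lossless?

Yes

Chase test. Columns are ABCDEF; row i has aⱼ where attribute j ∈ Ri, else bᵢⱼ.
Initial tableau (one row per fragment):
  row 1: a1 b12 a3 b14 b15 b16
  row 2: a1 b22 a3 a4 b25 b26
  row 3: a1 a2 a3 b34 a5 a6
Rows 1 and 2 agree on A; apply A→BC and equate their BC entries.
Rows 1 and 3 agree on A; apply A→BC and equate their BC entries.
Rows 1 and 2 agree on AC; apply AC→BD and equate their BD entries.
Rows 1 and 3 agree on AC; apply AC→BD and equate their BD entries.
Rows 1 and 2 agree on BC; apply BC→AE and equate their AE entries.
Rows 1 and 3 agree on BC; apply BC→AE and equate their AE entries.
Row 3 is now all distinguished symbols — the join is lossless.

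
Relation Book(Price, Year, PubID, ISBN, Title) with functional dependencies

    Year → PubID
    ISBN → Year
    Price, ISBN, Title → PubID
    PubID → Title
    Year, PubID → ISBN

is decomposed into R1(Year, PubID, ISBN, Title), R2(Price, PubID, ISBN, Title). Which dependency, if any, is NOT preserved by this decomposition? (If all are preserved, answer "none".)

none

Year → PubID lies within R1.
ISBN → Year lies within R1.
Price, ISBN, Title → PubID lies within R2.
PubID → Title lies within R1.
Year, PubID → ISBN lies within R1.
Every dependency is enforceable on the fragments, so the decomposition is dependency-preserving.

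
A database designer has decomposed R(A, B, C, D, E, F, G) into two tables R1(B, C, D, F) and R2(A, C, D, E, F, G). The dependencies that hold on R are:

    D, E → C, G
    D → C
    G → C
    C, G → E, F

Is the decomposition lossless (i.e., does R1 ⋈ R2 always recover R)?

No

Common attributes: R1 ∩ R2 = {C, D, F}.
No dependency enlarges {C, D, F}, so (C, D, F)⁺ = {C, D, F}.
The closure contains neither all of R1 = {B, C, D, F} nor all of R2 = {A, C, D, E, F, G}, so the common attributes are not a superkey of either fragment. The join is lossy.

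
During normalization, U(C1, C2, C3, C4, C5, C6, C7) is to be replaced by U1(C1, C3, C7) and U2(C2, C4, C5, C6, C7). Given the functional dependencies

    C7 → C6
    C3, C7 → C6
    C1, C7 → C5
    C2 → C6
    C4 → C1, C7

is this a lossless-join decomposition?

Common attributes: U1 ∩ U2 = {C7}.
Closure of {C7}: C7 → C6 applies, adding C6. So (C7)⁺ = {C6, C7}.
The closure contains neither all of U1 = {C1, C3, C7} nor all of U2 = {C2, C4, C5, C6, C7}, so the common attributes are not a superkey of either fragment. The join is lossy.

No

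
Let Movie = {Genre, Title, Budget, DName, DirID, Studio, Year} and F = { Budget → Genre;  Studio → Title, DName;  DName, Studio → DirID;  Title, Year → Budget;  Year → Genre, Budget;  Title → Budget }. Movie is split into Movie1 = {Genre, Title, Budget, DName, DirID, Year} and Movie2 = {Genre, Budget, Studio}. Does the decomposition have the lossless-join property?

No

Common attributes: Movie1 ∩ Movie2 = {Genre, Budget}.
No dependency enlarges {Genre, Budget}, so (Genre, Budget)⁺ = {Genre, Budget}.
The closure contains neither all of Movie1 = {Genre, Title, Budget, DName, DirID, Year} nor all of Movie2 = {Genre, Budget, Studio}, so the common attributes are not a superkey of either fragment. The join is lossy.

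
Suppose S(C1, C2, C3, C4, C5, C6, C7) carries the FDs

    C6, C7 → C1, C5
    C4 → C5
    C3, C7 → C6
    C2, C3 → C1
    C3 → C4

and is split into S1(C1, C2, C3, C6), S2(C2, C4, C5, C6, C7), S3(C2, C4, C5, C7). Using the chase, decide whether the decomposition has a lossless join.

Chase test. Columns are C1, C2, C3, C4, C5, C6, C7; row i has aⱼ where attribute j ∈ Si, else bᵢⱼ.
Initial tableau (one row per fragment):
  row 1: a1 a2 a3 b14 b15 a6 b17
  row 2: b21 a2 b23 a4 a5 a6 a7
  row 3: b31 a2 b33 a4 a5 b36 a7
No row becomes fully distinguished — the join is lossy.

No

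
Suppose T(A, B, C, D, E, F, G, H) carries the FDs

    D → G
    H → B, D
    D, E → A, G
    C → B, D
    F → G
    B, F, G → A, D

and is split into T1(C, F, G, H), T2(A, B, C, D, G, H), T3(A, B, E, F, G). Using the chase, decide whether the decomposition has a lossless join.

No

Chase test. Columns are A, B, C, D, E, F, G, H; row i has aⱼ where attribute j ∈ Ti, else bᵢⱼ.
Initial tableau (one row per fragment):
  row 1: b11 b12 a3 b14 b15 a6 a7 a8
  row 2: a1 a2 a3 a4 b25 b26 a7 a8
  row 3: a1 a2 b33 b34 a5 a6 a7 b38
Rows 1 and 2 agree on H; apply H→B, D and equate their B, D entries.
Rows 1 and 3 agree on B, F, G; apply B, F, G→A, D and equate their A, D entries.
No row becomes fully distinguished — the join is lossy.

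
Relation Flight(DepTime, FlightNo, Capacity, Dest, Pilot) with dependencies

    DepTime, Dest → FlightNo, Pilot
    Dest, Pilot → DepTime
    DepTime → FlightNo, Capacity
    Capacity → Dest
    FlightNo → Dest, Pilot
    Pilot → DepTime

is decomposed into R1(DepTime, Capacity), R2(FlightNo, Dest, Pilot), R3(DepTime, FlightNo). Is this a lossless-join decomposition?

Chase test. Columns are DepTime, FlightNo, Capacity, Dest, Pilot; row i has aⱼ where attribute j ∈ Ri, else bᵢⱼ.
Initial tableau (one row per fragment):
  row 1: a1 b12 a3 b14 b15
  row 2: b21 a2 b23 a4 a5
  row 3: a1 a2 b33 b34 b35
Rows 1 and 3 agree on DepTime; apply DepTime→FlightNo, Capacity and equate their FlightNo, Capacity entries.
Rows 1 and 3 agree on Capacity; apply Capacity→Dest and equate their Dest entries.
Rows 1 and 2 agree on FlightNo; apply FlightNo→Dest, Pilot and equate their Dest, Pilot entries.
Rows 1 and 3 agree on FlightNo; apply FlightNo→Dest, Pilot and equate their Dest, Pilot entries.
Rows 1 and 2 agree on Pilot; apply Pilot→DepTime and equate their DepTime entries.
Rows 1 and 2 agree on DepTime; apply DepTime→FlightNo, Capacity and equate their FlightNo, Capacity entries.
Row 1 is now all distinguished symbols — the join is lossless.

Yes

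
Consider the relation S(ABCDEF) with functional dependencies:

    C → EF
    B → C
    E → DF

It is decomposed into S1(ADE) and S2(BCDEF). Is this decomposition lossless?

Common attributes: S1 ∩ S2 = {DE}.
Closure of {DE}: E → DF applies, adding F. So (DE)⁺ = {DEF}.
The closure contains neither all of S1 = {ADE} nor all of S2 = {BCDEF}, so the common attributes are not a superkey of either fragment. The join is lossy.

No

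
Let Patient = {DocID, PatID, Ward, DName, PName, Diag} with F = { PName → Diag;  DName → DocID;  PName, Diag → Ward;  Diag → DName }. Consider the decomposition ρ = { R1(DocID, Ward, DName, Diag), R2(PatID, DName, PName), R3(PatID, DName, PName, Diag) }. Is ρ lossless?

Chase test. Columns are DocID, PatID, Ward, DName, PName, Diag; row i has aⱼ where attribute j ∈ Ri, else bᵢⱼ.
Initial tableau (one row per fragment):
  row 1: a1 b12 a3 a4 b15 a6
  row 2: b21 a2 b23 a4 a5 b26
  row 3: b31 a2 b33 a4 a5 a6
Rows 2 and 3 agree on PName; apply PName→Diag and equate their Diag entries.
Rows 1 and 2 agree on DName; apply DName→DocID and equate their DocID entries.
Rows 1 and 3 agree on DName; apply DName→DocID and equate their DocID entries.
Rows 2 and 3 agree on PName, Diag; apply PName, Diag→Ward and equate their Ward entries.
No row becomes fully distinguished — the join is lossy.

No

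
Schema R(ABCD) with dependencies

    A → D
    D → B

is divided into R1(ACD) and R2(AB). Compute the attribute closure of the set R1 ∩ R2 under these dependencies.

ABD

R1 ∩ R2 = {A}.
A → D applies, adding D
D → B applies, adding B
Closure: {ABD}.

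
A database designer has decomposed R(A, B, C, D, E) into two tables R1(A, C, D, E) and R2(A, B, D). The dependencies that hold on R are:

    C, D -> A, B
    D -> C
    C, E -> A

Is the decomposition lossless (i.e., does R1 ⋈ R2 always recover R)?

Yes

Common attributes: R1 ∩ R2 = {A, D}.
Closure of {A, D}: D → C applies, adding C; C, D → A, B applies, adding B. So (A, D)⁺ = {A, B, C, D}.
This closure contains every attribute of R2, so R1 ∩ R2 → R2. The join is lossless.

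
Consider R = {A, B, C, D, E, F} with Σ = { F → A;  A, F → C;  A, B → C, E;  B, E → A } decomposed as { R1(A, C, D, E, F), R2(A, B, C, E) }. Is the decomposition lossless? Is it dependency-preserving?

Lossless test: (A, C, E)⁺ = {A, C, E}, which is a superkey of neither fragment — lossy.
Dependency preservation: every FD's attributes lie within a single fragment, so each can be enforced locally — preserved.

lossy but dependency-preserving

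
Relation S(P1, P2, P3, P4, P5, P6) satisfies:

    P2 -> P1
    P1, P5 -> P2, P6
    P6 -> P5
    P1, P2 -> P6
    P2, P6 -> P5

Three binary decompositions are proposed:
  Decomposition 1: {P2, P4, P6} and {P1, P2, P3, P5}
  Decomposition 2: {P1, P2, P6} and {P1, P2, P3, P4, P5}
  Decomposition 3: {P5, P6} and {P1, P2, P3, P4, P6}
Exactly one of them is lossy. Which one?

Decomposition 1

Decomposition 1: common = {P2}, closure = {P1, P2, P5, P6} → lossy.
Decomposition 2: common = {P1, P2}, closure = {P1, P2, P5, P6} → lossless.
Decomposition 3: common = {P6}, closure = {P5, P6} → lossless.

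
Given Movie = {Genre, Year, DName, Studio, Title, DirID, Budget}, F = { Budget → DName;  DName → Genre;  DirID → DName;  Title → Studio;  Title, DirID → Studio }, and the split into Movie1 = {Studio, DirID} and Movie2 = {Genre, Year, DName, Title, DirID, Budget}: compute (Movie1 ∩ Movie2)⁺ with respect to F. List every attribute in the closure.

Genre, DName, DirID

Movie1 ∩ Movie2 = {DirID}.
DirID → DName applies, adding DName
DName → Genre applies, adding Genre
Closure: {Genre, DName, DirID}.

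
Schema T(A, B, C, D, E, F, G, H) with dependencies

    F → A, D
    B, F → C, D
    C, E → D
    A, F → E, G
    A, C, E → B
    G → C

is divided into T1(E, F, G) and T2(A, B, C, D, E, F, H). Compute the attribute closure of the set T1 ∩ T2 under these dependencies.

T1 ∩ T2 = {E, F}.
F → A, D applies, adding A, D
A, F → E, G applies, adding G
G → C applies, adding C
A, C, E → B applies, adding B
Closure: {A, B, C, D, E, F, G}.

A, B, C, D, E, F, G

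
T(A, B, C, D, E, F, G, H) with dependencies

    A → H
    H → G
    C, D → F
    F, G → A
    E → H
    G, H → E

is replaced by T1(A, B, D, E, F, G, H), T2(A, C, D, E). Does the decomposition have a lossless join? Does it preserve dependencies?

Lossless test: (A, D, E)⁺ = {A, D, E, G, H}, which is a superkey of neither fragment — lossy.
Dependency preservation: the restricted closure of {C, D} across the fragments never reaches {F}, so C, D → F cannot be enforced without a join — not preserved.

lossy and not dependency-preserving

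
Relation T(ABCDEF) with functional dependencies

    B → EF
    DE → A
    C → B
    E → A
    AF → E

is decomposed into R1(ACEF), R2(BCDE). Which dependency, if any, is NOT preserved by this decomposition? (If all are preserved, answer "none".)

B → EF

Check B → EF: no single fragment contains all of {BEF}, and the restricted closure of {B} across the fragments never reaches {EF}.
DE → A is preserved.
C → B is preserved.
E → A is preserved.
AF → E is preserved.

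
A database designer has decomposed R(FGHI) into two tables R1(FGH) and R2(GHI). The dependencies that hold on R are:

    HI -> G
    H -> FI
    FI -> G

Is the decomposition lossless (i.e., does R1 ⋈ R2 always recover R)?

Yes

Common attributes: R1 ∩ R2 = {GH}.
Closure of {GH}: H → FI applies, adding FI. So (GH)⁺ = {FGHI}.
This closure contains every attribute of R1, so R1 ∩ R2 → R1. The join is lossless.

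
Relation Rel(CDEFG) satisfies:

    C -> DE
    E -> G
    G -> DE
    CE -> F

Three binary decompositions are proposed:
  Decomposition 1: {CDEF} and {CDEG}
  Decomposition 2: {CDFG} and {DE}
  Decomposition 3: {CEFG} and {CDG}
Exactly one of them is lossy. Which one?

Decomposition 2

Decomposition 1: common = {CDE}, closure = {CDEFG} → lossless.
Decomposition 2: common = {D}, closure = {D} → lossy.
Decomposition 3: common = {CG}, closure = {CDEFG} → lossless.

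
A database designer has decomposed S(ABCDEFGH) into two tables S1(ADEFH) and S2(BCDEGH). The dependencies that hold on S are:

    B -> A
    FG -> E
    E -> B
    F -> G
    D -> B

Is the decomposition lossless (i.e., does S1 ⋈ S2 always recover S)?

No

Common attributes: S1 ∩ S2 = {DEH}.
Closure of {DEH}: E → B applies, adding B; B → A applies, adding A. So (DEH)⁺ = {ABDEH}.
The closure contains neither all of S1 = {ADEFH} nor all of S2 = {BCDEGH}, so the common attributes are not a superkey of either fragment. The join is lossy.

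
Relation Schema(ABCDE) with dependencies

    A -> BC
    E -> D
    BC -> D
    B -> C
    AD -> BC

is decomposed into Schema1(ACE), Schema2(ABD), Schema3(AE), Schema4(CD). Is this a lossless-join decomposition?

Chase test. Columns are ABCDE; row i has aⱼ where attribute j ∈ Schemai, else bᵢⱼ.
Initial tableau (one row per fragment):
  row 1: a1 b12 a3 b14 a5
  row 2: a1 a2 b23 a4 b25
  row 3: a1 b32 b33 b34 a5
  row 4: b41 b42 a3 a4 b45
Rows 1 and 2 agree on A; apply A→BC and equate their BC entries.
Rows 1 and 3 agree on A; apply A→BC and equate their BC entries.
Rows 1 and 3 agree on E; apply E→D and equate their D entries.
Rows 1 and 2 agree on BC; apply BC→D and equate their D entries.
Row 1 is now all distinguished symbols — the join is lossless.

Yes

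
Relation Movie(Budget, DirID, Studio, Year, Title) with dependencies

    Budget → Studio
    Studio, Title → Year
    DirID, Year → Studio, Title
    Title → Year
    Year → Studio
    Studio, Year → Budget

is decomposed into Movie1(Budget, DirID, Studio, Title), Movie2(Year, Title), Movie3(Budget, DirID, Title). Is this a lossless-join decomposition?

Yes

Chase test. Columns are Budget, DirID, Studio, Year, Title; row i has aⱼ where attribute j ∈ Moviei, else bᵢⱼ.
Initial tableau (one row per fragment):
  row 1: a1 a2 a3 b14 a5
  row 2: b21 b22 b23 a4 a5
  row 3: a1 a2 b33 b34 a5
Rows 1 and 3 agree on Budget; apply Budget→Studio and equate their Studio entries.
Rows 1 and 3 agree on Studio, Title; apply Studio, Title→Year and equate their Year entries.
Rows 1 and 2 agree on Title; apply Title→Year and equate their Year entries.
Rows 1 and 2 agree on Year; apply Year→Studio and equate their Studio entries.
Rows 1 and 2 agree on Studio, Year; apply Studio, Year→Budget and equate their Budget entries.
Row 1 is now all distinguished symbols — the join is lossless.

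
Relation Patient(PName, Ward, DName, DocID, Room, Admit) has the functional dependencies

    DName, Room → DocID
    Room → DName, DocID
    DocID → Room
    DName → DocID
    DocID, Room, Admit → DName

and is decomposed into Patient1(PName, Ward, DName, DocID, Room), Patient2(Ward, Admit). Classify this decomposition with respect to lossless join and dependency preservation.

Lossless test: (Ward)⁺ = {Ward}, which is a superkey of neither fragment — lossy.
Dependency preservation: DocID, Room, Admit → DName is not contained in any single fragment, but the restricted closure of its left-hand side across the fragments still reaches the right-hand side; the remaining FDs each lie inside some fragment. All dependencies are preserved.

lossy but dependency-preserving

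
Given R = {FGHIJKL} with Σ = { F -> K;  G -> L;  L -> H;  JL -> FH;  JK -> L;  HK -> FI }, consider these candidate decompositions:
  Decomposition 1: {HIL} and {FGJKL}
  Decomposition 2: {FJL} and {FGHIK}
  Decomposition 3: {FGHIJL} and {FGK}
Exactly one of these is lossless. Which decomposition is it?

Decomposition 1: common = {L}, closure = {HL} → lossy.
Decomposition 2: common = {F}, closure = {FK} → lossy.
Decomposition 3: common = {FG}, closure = {FGHIKL} → lossless.

Decomposition 3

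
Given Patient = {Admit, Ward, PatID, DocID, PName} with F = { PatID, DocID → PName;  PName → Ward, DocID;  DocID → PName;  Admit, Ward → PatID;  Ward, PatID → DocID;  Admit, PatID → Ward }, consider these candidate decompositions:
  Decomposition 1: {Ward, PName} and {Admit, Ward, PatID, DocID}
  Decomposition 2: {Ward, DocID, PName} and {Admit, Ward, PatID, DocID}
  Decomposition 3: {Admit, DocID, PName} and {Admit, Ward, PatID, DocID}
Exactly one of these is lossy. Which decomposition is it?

Decomposition 1: common = {Ward}, closure = {Ward} → lossy.
Decomposition 2: common = {Ward, DocID}, closure = {Ward, DocID, PName} → lossless.
Decomposition 3: common = {Admit, DocID}, closure = {Admit, Ward, PatID, DocID, PName} → lossless.

Decomposition 1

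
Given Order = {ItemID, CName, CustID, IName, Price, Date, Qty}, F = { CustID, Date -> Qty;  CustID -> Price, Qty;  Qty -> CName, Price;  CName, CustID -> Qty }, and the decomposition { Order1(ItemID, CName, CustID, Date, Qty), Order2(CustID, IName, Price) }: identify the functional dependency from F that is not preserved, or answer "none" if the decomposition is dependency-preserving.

Check Qty → CName, Price: no single fragment contains all of {CName, Price, Qty}, and the restricted closure of {Qty} across the fragments never reaches {CName, Price}.
CustID, Date → Qty is preserved.
CustID → Price, Qty is preserved.
CName, CustID → Qty is preserved.

Qty -> CName, Price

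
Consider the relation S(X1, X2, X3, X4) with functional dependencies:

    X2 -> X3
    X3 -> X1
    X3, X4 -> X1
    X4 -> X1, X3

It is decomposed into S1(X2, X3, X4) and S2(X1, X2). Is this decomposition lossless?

Yes

Common attributes: S1 ∩ S2 = {X2}.
Closure of {X2}: X2 → X3 applies, adding X3; X3 → X1 applies, adding X1. So (X2)⁺ = {X1, X2, X3}.
This closure contains every attribute of S2, so S1 ∩ S2 → S2. The join is lossless.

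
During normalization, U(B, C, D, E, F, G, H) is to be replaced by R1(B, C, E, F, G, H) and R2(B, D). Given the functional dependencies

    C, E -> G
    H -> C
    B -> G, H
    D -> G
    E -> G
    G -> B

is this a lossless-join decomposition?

Common attributes: R1 ∩ R2 = {B}.
Closure of {B}: B → G, H applies, adding G, H; H → C applies, adding C. So (B)⁺ = {B, C, G, H}.
The closure contains neither all of R1 = {B, C, E, F, G, H} nor all of R2 = {B, D}, so the common attributes are not a superkey of either fragment. The join is lossy.

No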